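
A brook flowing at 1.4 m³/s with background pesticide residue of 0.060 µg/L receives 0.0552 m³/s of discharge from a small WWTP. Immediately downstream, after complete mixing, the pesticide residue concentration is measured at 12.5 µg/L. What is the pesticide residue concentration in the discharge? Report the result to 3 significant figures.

328 µg/L

Mass balance: 1.400·0.06000 + 0.05520·Cₑ = 1.455·12.50
→ Cₑ = (1.455·12.50 − 1.400·0.06000) / 0.05520 = 328.0 µg/L.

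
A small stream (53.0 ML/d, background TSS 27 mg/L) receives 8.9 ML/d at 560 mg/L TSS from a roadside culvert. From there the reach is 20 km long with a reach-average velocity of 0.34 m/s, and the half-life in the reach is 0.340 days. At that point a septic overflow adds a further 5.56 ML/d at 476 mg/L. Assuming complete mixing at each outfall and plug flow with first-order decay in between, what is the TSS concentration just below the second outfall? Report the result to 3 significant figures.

Flow-weighted average: C = (53.00·27.00 + 8.900·560.0) / 61.90 = 6415/61.90 = 103.6 mg/L; combined flow 61.90 ML/d.
Travel time t = 20·1000 / 0.34 = 58820 s = 16.34 h.
Half-life 0.340 d → k = ln 2 / 0.340 = 2.039 d⁻¹.
Applying C = C₀e^(−kt): 103.6 × 0.2496 = 25.87 mg/L.
Second outfall: C = (61.90·25.87 + 5.560·476.0)/67.46 = 62.96 mg/L.

63.0 mg/L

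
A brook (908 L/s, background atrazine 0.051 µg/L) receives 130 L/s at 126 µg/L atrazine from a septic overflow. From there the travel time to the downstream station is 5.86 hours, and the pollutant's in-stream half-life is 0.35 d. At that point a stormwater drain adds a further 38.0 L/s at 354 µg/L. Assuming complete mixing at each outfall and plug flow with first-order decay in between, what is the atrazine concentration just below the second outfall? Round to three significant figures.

21.9 µg/L

Mixed concentration C = ΣQC/ΣQ = (908.0·0.05100 + 130.0·126.0) / 1038 = 16430/1038 = 15.82 µg/L; combined flow 1038 L/s.
Half-life 0.35 d → k = ln 2 / 0.35 = 1.980 d⁻¹.
First-order decay: C = 15.82·exp(−k·t) = 15.82·0.6166 = 9.757 µg/L.
At the second outfall, C = (1038·9.757 + 38.00·354.0) / (1038 + 38.00) = 21.91 µg/L.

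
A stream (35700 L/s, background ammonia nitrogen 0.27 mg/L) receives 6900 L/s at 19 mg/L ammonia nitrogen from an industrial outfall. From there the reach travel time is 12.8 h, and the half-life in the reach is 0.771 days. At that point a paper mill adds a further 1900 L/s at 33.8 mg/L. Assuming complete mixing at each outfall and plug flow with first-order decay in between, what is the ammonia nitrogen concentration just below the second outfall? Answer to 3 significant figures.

After mixing, C = (35700·0.2700 + 6900·19.00) / 42600 = 140700/42600 = 3.304 mg/L; combined flow 42600 L/s.
Half-life 0.771 d → k = ln 2 / 0.771 = 0.8990 d⁻¹.
After decay, C = 3.304 × e^(−kt) = 3.304 × 0.6191 = 2.045 mg/L.
Second outfall: C = (42600·2.045 + 1900·33.80)/44500 = 3.401 mg/L.

3.40 mg/L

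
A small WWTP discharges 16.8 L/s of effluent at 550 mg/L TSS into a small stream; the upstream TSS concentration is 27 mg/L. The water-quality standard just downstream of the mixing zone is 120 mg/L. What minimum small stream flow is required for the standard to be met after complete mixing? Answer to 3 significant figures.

77.7 L/s

Set C_mix = 120: (Q·27.00 + 16.80·550.0) / (Q + 16.80) = 120
→ Q = 16.80·(550.0 − 120)/(120 − 27.00) = 77.68 L/s.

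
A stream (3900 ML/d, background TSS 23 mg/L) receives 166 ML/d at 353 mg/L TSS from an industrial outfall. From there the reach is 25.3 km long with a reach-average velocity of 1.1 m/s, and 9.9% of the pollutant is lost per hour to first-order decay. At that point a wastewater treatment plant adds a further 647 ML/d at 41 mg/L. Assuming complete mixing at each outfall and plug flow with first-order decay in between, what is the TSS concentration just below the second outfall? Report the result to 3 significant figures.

21.8 mg/L

Conservation of mass: C = (3900·23.00 + 166.0·353.0) / 4066 = 148300/4066 = 36.47 mg/L; combined flow 4066 ML/d.
Travel time t = 25.3·1000 / 1.1 = 23000 s = 6.389 h.
9.9%/h lost → k = −ln(1 − 0.099) = 0.1043 h⁻¹.
Applying C = C₀e^(−kt): 36.47 × 0.5137 = 18.74 mg/L.
Second outfall: C = (4066·18.74 + 647.0·41.00)/4713 = 21.79 mg/L.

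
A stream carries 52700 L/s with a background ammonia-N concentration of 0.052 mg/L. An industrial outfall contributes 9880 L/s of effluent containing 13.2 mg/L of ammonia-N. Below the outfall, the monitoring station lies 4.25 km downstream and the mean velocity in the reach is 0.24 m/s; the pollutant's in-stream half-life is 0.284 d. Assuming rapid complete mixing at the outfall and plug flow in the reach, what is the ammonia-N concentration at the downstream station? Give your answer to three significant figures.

Mass balance: C = (52700·0.05200 + 9880·13.20) / 62580 = 133200/62580 = 2.128 mg/L.
Travel time t = 4.25·1000 / 0.24 = 17710 s = 4.919 h.
Half-life 0.284 d → k = ln 2 / 0.284 = 2.441 d⁻¹.
Decay over the reach: 2.128·exp(−kt) = 2.128·0.6064 = 1.290 mg/L.

1.29 mg/L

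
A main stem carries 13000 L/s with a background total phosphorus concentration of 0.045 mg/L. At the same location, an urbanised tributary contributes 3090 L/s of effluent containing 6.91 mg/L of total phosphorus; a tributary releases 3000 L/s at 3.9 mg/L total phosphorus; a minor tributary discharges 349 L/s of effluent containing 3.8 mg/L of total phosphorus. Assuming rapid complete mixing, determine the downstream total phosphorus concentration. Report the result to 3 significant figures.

Conservation of mass: C = (13000·0.04500 + 3090·6.910 + 3000·3.900 + 349.0·3.800) / 19440 = 34960/19440 = 1.799 mg/L.

1.80 mg/L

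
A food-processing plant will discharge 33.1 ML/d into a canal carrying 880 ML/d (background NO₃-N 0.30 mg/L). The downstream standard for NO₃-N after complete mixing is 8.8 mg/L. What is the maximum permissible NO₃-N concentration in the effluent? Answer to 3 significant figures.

235 mg/L

At the limit, (Qr·Cr + Qe·Cₑ)/(Qr + Qe) = 8.8:
Cₑ = (913.1·8.8 − 880.0·0.3000) / 33.10 = 234.8 mg/L.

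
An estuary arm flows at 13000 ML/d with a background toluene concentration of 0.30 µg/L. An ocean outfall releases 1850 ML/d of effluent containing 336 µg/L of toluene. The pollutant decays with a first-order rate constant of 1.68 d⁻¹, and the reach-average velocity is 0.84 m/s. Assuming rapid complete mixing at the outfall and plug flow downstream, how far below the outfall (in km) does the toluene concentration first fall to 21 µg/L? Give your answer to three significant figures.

Mass balance: C = (13000·0.3000 + 1850·336.0) / 14850 = 625500/14850 = 42.12 µg/L.
Set 42.12·exp(−k·t) = 21 → t = ln(42.12/21)/k = 35800 s = 9.943 h.
Distance = v·t = 0.84·35800 = 30070 m = 30.07 km.

30.1 km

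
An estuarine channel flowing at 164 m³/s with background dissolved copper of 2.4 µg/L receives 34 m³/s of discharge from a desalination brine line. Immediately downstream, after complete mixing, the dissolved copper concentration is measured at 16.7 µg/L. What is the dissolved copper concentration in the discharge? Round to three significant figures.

Mass balance: 164.0·2.400 + 34.00·Cₑ = 198.0·16.70
→ Cₑ = (198.0·16.70 − 164.0·2.400) / 34.00 = 85.68 µg/L.

85.7 µg/L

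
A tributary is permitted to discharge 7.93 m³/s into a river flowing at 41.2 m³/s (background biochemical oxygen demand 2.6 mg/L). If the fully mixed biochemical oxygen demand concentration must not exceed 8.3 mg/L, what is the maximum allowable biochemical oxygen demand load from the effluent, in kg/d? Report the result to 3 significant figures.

26000 kg/d

Mass balance at the limit: 41.20·2.600 + 7.930·Cₑ = 49.13·8.3 → Cₑ = 37.91 mg/L.
Load = 7.930 m³/s × 37.91 g/m³ × 86 400 s/d = 25980 kg/d.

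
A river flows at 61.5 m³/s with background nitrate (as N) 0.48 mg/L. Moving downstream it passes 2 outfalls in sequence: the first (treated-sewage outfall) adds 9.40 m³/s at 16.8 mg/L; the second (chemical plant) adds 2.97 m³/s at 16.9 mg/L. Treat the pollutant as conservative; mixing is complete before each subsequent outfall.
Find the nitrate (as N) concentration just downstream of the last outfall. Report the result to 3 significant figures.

3.22 mg/L

Outfall 1: combined Q = 70.90 m³/s; C = (61.50·0.4800 + 9.400·16.80)/70.90 = 2.644 mg/L.
Outfall 2: combined Q = 73.87 m³/s; C = (70.90·2.644 + 2.970·16.90)/73.87 = 3.217 mg/L.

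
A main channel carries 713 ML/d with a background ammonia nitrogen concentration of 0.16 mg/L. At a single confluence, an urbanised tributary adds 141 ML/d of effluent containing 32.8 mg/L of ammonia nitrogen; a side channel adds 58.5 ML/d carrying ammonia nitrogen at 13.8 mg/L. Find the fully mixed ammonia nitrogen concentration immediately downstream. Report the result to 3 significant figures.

6.08 mg/L

Flow-weighted average: C = (713.0·0.1600 + 141.0·32.80 + 58.50·13.80) / 912.5 = 5546/912.5 = 6.078 mg/L.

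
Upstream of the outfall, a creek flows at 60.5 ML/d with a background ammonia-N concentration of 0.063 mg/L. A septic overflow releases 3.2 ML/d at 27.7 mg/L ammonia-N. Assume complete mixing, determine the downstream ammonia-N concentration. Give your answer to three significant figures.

1.45 mg/L

Mixed concentration C = ΣQC/ΣQ = (60.50·0.06300 + 3.200·27.70) / 63.70 = 92.45/63.70 = 1.451 mg/L.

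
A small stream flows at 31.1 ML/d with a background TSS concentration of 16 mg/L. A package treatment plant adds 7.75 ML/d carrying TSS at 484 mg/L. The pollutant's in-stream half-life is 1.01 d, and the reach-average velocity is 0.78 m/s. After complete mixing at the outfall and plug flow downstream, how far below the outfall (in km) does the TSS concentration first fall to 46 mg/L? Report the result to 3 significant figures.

85.0 km

Mass balance: C = (31.10·16.00 + 7.750·484.0) / 38.85 = 4249/38.85 = 109.4 mg/L.
Half-life 1.01 d → k = ln 2 / 1.01 = 0.6863 d⁻¹.
Set 109.4·exp(−k·t) = 46 → t = ln(109.4/46)/k = 109000 s = 30.28 h.
Distance = v·t = 0.78·109000 = 85040 m = 85.04 km.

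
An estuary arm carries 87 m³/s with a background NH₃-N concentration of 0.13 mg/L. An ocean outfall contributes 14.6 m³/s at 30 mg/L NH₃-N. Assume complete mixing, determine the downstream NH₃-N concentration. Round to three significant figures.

Mass balance: C = (87.00·0.1300 + 14.60·30.00) / 101.6 = 449.3/101.6 = 4.422 mg/L.

4.42 mg/L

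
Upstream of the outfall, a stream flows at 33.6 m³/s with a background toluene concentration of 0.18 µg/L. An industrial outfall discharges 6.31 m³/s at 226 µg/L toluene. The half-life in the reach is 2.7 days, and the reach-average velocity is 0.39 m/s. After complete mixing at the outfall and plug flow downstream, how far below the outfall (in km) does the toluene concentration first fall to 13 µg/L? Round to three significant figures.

133 km

Conservation of mass: C = (33.60·0.1800 + 6.310·226.0) / 39.91 = 1432/39.91 = 35.88 µg/L.
Half-life 2.7 d → k = ln 2 / 2.7 = 0.2567 d⁻¹.
Set 35.88·exp(−k·t) = 13 → t = ln(35.88/13)/k = 341700 s = 94.92 h.
Distance = v·t = 0.39·341700 = 133300 m = 133.3 km.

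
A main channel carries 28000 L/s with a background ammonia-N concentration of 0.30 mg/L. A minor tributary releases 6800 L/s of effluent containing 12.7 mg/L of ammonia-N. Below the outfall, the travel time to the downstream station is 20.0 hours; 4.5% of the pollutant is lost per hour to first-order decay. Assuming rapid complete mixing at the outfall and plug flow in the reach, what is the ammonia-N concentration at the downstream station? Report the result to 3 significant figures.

Flow-weighted average: C = (28000·0.3000 + 6800·12.70) / 34800 = 94760/34800 = 2.723 mg/L.
4.5%/h lost → k = −ln(1 − 0.045) = 0.04604 h⁻¹.
Applying C = C₀e^(−kt): 2.723 × 0.3982 = 1.084 mg/L.

1.08 mg/L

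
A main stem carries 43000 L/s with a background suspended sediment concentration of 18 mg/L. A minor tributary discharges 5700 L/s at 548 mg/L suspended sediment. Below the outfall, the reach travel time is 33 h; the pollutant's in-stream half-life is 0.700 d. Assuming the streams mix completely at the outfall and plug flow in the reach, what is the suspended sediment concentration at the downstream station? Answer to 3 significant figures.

After mixing, C = (43000·18.00 + 5700·548.0) / 48700 = 3898000/48700 = 80.03 mg/L.
Half-life 0.700 d → k = ln 2 / 0.700 = 0.9902 d⁻¹.
Decay over the reach: 80.03·exp(−kt) = 80.03·0.2563 = 20.51 mg/L.

20.5 mg/L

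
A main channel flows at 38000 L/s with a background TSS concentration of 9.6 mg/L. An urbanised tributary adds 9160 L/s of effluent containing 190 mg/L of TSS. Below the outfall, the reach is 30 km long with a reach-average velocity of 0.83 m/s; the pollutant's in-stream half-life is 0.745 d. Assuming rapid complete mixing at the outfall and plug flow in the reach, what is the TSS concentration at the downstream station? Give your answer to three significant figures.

After mixing, C = (38000·9.600 + 9160·190.0) / 47160 = 2105000/47160 = 44.64 mg/L.
Travel time t = 30·1000 / 0.83 = 36140 s = 10.04 h.
Half-life 0.745 d → k = ln 2 / 0.745 = 0.9304 d⁻¹.
First-order decay: C = 44.64·exp(−k·t) = 44.64·0.6776 = 30.25 mg/L.

30.2 mg/L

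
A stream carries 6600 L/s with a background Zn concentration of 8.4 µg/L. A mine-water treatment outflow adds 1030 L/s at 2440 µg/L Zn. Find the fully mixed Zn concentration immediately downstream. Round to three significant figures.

337 µg/L

Conservation of mass: C = (6600·8.400 + 1030·2440) / 7630 = 2569000/7630 = 336.7 µg/L.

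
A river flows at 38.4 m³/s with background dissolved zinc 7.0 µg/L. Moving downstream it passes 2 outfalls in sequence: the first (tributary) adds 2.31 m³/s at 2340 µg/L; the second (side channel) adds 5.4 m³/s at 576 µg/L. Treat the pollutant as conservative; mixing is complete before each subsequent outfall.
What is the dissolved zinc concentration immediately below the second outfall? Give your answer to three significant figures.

191 µg/L

Outfall 1: combined Q = 40.71 m³/s; C = (38.40·7.000 + 2.310·2340)/40.71 = 139.4 µg/L.
Outfall 2: combined Q = 46.11 m³/s; C = (40.71·139.4 + 5.400·576.0)/46.11 = 190.5 µg/L.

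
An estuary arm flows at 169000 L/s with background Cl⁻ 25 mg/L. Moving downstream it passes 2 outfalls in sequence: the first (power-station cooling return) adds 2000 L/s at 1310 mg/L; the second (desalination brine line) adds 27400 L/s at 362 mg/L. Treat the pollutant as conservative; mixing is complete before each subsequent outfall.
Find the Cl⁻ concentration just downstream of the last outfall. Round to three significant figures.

Below outfall 1: Q → 171000 L/s, C = (169000·25.00 + 2000·1310)/171000 = 40.03 mg/L.
Below outfall 2: Q → 198400 L/s, C = (171000·40.03 + 27400·362.0)/198400 = 84.49 mg/L.

84.5 mg/L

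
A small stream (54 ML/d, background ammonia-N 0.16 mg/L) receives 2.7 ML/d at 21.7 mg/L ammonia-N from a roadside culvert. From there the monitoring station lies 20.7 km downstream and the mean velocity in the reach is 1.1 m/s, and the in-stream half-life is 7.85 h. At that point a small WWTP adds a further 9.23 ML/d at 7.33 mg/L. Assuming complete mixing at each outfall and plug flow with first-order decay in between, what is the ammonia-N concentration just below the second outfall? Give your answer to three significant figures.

1.67 mg/L

Mass balance: C = (54.00·0.1600 + 2.700·21.70) / 56.70 = 67.23/56.70 = 1.186 mg/L; combined flow 56.70 ML/d.
Travel time t = 20.7·1000 / 1.1 = 18820 s = 5.227 h.
Half-life 7.85 h → k = ln 2 / 7.85 = 0.08830 h⁻¹ = 2.119 d⁻¹.
Applying C = C₀e^(−kt): 1.186 × 0.6303 = 0.7474 mg/L.
Second outfall: C = (56.70·0.7474 + 9.230·7.330)/65.93 = 1.669 mg/L.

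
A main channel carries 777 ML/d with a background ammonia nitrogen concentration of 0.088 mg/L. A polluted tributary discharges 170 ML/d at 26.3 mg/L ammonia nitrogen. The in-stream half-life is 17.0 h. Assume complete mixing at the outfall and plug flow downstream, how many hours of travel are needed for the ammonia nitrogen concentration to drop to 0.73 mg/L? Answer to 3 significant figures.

Mass balance: C = (777.0·0.08800 + 170.0·26.30) / 947.0 = 4539/947.0 = 4.793 mg/L.
Half-life 17.0 h → k = ln 2 / 17.0 = 0.04077 h⁻¹ = 0.9786 d⁻¹.
4.793·exp(−k·t) = 0.73 → t = ln(4.793/0.73)/k = 166200 s = 46.16 h.

46.2 h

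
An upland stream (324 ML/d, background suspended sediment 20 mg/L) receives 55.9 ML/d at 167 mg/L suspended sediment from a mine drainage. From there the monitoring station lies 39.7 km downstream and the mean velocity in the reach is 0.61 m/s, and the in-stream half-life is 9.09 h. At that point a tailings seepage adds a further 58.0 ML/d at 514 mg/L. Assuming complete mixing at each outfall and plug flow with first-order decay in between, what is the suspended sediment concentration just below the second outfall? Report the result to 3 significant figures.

Mixed concentration C = ΣQC/ΣQ = (324.0·20.00 + 55.90·167.0) / 379.9 = 15820/379.9 = 41.63 mg/L; combined flow 379.9 ML/d.
Travel time t = 39.7·1000 / 0.61 = 65080 s = 18.08 h.
Half-life 9.09 h → k = ln 2 / 9.09 = 0.07625 h⁻¹ = 1.830 d⁻¹.
First-order decay: C = 41.63·exp(−k·t) = 41.63·0.2519 = 10.49 mg/L.
Second outfall: C = (379.9·10.49 + 58.00·514.0)/437.9 = 77.18 mg/L.

77.2 mg/L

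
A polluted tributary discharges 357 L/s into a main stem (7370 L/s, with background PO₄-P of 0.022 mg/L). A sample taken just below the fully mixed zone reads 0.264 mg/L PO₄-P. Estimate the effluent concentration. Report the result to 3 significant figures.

Mass balance: 7370·0.02200 + 357.0·Cₑ = 7727·0.2640
→ Cₑ = (7727·0.2640 − 7370·0.02200) / 357.0 = 5.260 mg/L.

5.26 mg/L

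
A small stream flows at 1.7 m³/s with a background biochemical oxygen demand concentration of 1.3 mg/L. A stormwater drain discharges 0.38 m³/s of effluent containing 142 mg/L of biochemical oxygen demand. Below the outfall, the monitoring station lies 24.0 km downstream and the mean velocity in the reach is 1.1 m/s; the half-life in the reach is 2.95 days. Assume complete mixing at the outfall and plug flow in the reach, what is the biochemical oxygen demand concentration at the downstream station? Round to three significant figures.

25.4 mg/L

Mass balance: C = (1.700·1.300 + 0.3800·142.0) / 2.080 = 56.17/2.080 = 27.00 mg/L.
Travel time t = 24.0·1000 / 1.1 = 21820 s = 6.061 h.
Half-life 2.95 d → k = ln 2 / 2.95 = 0.2350 d⁻¹.
First-order decay: C = 27.00·exp(−k·t) = 27.00·0.9424 = 25.45 mg/L.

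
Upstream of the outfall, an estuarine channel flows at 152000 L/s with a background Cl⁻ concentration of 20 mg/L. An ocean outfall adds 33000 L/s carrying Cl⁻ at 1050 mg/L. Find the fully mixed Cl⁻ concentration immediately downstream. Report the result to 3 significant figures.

204 mg/L

Mixed concentration C = ΣQC/ΣQ = (152000·20.00 + 33000·1050) / 185000 = 37690000/185000 = 203.7 mg/L.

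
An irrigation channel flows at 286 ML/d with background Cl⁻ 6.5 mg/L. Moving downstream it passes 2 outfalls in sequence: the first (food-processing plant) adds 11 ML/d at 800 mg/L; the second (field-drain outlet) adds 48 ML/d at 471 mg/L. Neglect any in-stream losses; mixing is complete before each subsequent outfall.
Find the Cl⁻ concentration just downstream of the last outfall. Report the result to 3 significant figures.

96.4 mg/L

Outfall 1: combined Q = 297.0 ML/d; C = (286.0·6.500 + 11.00·800.0)/297.0 = 35.89 mg/L.
Outfall 2: combined Q = 345.0 ML/d; C = (297.0·35.89 + 48.00·471.0)/345.0 = 96.43 mg/L.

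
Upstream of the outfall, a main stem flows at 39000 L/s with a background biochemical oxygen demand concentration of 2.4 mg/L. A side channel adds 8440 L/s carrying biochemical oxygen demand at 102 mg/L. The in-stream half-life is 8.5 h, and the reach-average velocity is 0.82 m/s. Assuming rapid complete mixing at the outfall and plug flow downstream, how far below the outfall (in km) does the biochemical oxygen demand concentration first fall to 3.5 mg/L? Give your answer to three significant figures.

Flow-weighted average: C = (39000·2.400 + 8440·102.0) / 47440 = 954500/47440 = 20.12 mg/L.
Half-life 8.5 h → k = ln 2 / 8.5 = 0.08155 h⁻¹ = 1.957 d⁻¹.
Set 20.12·exp(−k·t) = 3.5 → t = ln(20.12/3.5)/k = 77210 s = 21.45 h.
Distance = v·t = 0.82·77210 = 63310 m = 63.31 km.

63.3 km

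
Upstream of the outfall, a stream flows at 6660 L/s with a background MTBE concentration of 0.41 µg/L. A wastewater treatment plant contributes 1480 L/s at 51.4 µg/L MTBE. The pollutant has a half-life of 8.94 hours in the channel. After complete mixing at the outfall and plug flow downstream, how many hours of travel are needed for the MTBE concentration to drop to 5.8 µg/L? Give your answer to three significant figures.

6.61 h

Mass balance: C = (6660·0.4100 + 1480·51.40) / 8140 = 78800/8140 = 9.681 µg/L.
Half-life 8.94 h → k = ln 2 / 8.94 = 0.07753 h⁻¹ = 1.861 d⁻¹.
9.681·exp(−k·t) = 5.8 → t = ln(9.681/5.8)/k = 23790 s = 6.607 h.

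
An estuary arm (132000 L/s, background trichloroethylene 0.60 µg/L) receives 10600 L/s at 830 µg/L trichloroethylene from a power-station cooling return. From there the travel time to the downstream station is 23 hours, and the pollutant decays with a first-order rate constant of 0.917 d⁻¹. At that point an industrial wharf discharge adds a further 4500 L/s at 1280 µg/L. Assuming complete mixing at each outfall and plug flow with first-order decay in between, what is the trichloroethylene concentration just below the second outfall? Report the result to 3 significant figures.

64.2 µg/L

Mass balance: C = (132000·0.6000 + 10600·830.0) / 142600 = 8877000/142600 = 62.25 µg/L; combined flow 142600 L/s.
First-order decay: C = 62.25·exp(−k·t) = 62.25·0.4153 = 25.85 µg/L.
Second outfall: C = (142600·25.85 + 4500·1280)/147100 = 64.22 µg/L.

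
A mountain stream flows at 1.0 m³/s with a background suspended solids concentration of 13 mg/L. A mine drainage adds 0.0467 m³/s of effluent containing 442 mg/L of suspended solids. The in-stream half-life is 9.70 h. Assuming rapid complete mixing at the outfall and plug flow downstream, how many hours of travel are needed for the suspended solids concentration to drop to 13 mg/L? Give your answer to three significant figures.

Mixed concentration C = ΣQC/ΣQ = (1.000·13.00 + 0.04670·442.0) / 1.047 = 33.64/1.047 = 32.14 mg/L.
Half-life 9.70 h → k = ln 2 / 9.70 = 0.07146 h⁻¹ = 1.715 d⁻¹.
32.14·exp(−k·t) = 13 → t = ln(32.14/13)/k = 45600 s = 12.67 h.

12.7 h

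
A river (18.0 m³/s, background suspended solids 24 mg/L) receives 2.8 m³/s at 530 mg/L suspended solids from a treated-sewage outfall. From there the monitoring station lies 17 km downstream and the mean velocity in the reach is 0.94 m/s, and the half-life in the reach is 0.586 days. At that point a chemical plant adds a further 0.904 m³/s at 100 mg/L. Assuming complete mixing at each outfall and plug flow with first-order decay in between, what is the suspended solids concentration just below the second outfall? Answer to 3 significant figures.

Flow-weighted average: C = (18.00·24.00 + 2.800·530.0) / 20.80 = 1916/20.80 = 92.12 mg/L; combined flow 20.80 m³/s.
Travel time t = 17·1000 / 0.94 = 18090 s = 5.024 h.
Half-life 0.586 d → k = ln 2 / 0.586 = 1.183 d⁻¹.
After decay, C = 92.12 × e^(−kt) = 92.12 × 0.7807 = 71.91 mg/L.
Second outfall: C = (20.80·71.91 + 0.9040·100.0)/21.70 = 73.08 mg/L.

73.1 mg/L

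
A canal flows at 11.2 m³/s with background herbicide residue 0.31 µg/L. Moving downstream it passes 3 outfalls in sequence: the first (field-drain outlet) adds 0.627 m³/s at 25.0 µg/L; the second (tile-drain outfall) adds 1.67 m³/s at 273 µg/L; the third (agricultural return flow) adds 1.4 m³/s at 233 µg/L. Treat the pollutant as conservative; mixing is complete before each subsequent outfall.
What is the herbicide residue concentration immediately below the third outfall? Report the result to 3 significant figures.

After outfall 1: Q = 11.20 + 0.6270 = 11.83 m³/s; C = (11.20·0.3100 + 0.6270·25.00)/11.83 = 1.619 µg/L.
After outfall 2: Q = 11.83 + 1.670 = 13.50 m³/s; C = (11.83·1.619 + 1.670·273.0)/13.50 = 35.20 µg/L.
After outfall 3: Q = 13.50 + 1.400 = 14.90 m³/s; C = (13.50·35.20 + 1.400·233.0)/14.90 = 53.79 µg/L.

53.8 µg/L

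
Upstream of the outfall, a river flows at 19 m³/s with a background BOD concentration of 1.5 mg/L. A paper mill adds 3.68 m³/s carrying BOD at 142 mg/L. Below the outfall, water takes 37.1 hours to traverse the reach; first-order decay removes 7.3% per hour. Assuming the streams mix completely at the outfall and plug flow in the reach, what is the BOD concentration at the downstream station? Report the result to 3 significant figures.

Flow-weighted average: C = (19.00·1.500 + 3.680·142.0) / 22.68 = 551.1/22.68 = 24.30 mg/L.
7.3%/h lost → k = −ln(1 − 0.073) = 0.07580 h⁻¹.
First-order decay: C = 24.30·exp(−k·t) = 24.30·0.06007 = 1.460 mg/L.

1.46 mg/L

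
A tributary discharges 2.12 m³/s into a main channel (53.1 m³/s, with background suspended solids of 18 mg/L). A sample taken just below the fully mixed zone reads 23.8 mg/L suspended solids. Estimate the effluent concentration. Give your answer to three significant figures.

169 mg/L

Mass balance: 53.10·18.00 + 2.120·Cₑ = 55.22·23.80
→ Cₑ = (55.22·23.80 − 53.10·18.00) / 2.120 = 169.1 mg/L.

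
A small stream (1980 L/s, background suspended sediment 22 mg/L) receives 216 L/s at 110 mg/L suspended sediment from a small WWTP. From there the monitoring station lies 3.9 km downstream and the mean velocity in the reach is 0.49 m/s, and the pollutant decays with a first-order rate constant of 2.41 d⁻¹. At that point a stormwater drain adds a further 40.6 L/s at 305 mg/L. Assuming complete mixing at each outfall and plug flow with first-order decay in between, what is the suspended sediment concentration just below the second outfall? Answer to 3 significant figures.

29.6 mg/L

Mass balance: C = (1980·22.00 + 216.0·110.0) / 2196 = 67320/2196 = 30.66 mg/L; combined flow 2196 L/s.
Travel time t = 3.9·1000 / 0.49 = 7959 s = 2.211 h.
First-order decay: C = 30.66·exp(−k·t) = 30.66·0.8009 = 24.55 mg/L.
Second outfall: C = (2196·24.55 + 40.60·305.0)/2237 = 29.64 mg/L.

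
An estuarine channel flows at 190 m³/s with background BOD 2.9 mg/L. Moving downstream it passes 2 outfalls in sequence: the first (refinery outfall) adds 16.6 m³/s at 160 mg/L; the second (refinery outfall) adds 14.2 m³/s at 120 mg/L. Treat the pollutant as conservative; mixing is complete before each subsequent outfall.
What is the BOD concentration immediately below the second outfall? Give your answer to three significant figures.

Outfall 1: combined Q = 206.6 m³/s; C = (190.0·2.900 + 16.60·160.0)/206.6 = 15.52 mg/L.
Outfall 2: combined Q = 220.8 m³/s; C = (206.6·15.52 + 14.20·120.0)/220.8 = 22.24 mg/L.

22.2 mg/L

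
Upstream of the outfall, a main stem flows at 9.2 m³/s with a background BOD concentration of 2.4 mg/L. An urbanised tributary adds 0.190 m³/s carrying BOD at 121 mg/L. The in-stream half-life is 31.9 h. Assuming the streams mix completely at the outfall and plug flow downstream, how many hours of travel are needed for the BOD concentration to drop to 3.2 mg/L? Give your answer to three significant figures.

18.7 h

Mixed concentration C = ΣQC/ΣQ = (9.200·2.400 + 0.1900·121.0) / 9.390 = 45.07/9.390 = 4.800 mg/L.
Half-life 31.9 h → k = ln 2 / 31.9 = 0.02173 h⁻¹ = 0.5215 d⁻¹.
4.800·exp(−k·t) = 3.2 → t = ln(4.800/3.2)/k = 67170 s = 18.66 h.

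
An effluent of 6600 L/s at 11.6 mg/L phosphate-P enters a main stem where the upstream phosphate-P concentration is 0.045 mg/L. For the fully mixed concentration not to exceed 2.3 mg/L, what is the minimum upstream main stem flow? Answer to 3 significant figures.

Set C_mix = 2.3: (Q·0.04500 + 6600·11.60) / (Q + 6600) = 2.3
→ Q = 6600·(11.60 − 2.3)/(2.3 − 0.04500) = 27220 L/s.

27200 L/s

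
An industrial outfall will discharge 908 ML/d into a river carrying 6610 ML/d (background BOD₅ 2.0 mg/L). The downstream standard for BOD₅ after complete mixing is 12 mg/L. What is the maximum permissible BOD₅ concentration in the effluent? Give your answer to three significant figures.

At the limit, (Qr·Cr + Qe·Cₑ)/(Qr + Qe) = 12:
Cₑ = (7518·12 − 6610·2.000) / 908.0 = 84.80 mg/L.

84.8 mg/L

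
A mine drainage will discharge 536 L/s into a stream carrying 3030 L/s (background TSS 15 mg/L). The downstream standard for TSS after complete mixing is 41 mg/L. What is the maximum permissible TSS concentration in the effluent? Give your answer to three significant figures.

188 mg/L

At the limit, (Qr·Cr + Qe·Cₑ)/(Qr + Qe) = 41:
Cₑ = (3566·41 − 3030·15.00) / 536.0 = 188.0 mg/L.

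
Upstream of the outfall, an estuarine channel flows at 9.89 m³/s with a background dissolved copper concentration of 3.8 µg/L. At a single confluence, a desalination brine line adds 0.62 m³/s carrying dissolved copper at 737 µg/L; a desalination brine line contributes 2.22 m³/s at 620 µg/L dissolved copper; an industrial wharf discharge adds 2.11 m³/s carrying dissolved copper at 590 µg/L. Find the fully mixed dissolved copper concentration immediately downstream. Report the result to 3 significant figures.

210 µg/L

Mass balance: C = (9.890·3.800 + 0.6200·737.0 + 2.220·620.0 + 2.110·590.0) / 14.84 = 3116/14.84 = 210.0 µg/L.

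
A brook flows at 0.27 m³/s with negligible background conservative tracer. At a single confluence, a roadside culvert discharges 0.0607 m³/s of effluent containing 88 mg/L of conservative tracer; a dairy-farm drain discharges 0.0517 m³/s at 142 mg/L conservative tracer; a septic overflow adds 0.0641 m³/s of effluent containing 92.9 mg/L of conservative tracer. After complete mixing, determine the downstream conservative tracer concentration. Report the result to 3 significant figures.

Mixed concentration C = ΣQC/ΣQ = (0.2700·0 + 0.06070·88.00 + 0.05170·142.0 + 0.06410·92.90) / 0.4465 = 18.64/0.4465 = 41.74 mg/L.

41.7 mg/L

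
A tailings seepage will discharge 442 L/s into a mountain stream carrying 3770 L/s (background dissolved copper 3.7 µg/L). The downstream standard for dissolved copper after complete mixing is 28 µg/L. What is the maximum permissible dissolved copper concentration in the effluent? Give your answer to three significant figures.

235 µg/L

At the limit, (Qr·Cr + Qe·Cₑ)/(Qr + Qe) = 28:
Cₑ = (4212·28 − 3770·3.700) / 442.0 = 235.3 µg/L.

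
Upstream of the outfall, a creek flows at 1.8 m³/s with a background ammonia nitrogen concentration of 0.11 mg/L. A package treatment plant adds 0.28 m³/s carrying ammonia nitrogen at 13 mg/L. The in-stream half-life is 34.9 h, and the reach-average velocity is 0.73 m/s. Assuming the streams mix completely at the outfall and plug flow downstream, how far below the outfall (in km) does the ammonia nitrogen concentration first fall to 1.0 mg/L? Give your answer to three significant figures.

Conservation of mass: C = (1.800·0.1100 + 0.2800·13.00) / 2.080 = 3.838/2.080 = 1.845 mg/L.
Half-life 34.9 h → k = ln 2 / 34.9 = 0.01986 h⁻¹ = 0.4767 d⁻¹.
Set 1.845·exp(−k·t) = 1.0 → t = ln(1.845/1.0)/k = 111000 s = 30.84 h.
Distance = v·t = 0.73·111000 = 81060 m = 81.06 km.

81.1 km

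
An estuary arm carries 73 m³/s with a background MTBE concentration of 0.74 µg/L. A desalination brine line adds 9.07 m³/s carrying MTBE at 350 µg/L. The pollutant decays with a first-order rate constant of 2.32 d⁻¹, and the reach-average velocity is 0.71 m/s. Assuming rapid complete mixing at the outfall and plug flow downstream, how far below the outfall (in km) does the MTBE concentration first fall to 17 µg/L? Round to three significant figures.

22.2 km

Conservation of mass: C = (73.00·0.7400 + 9.070·350.0) / 82.07 = 3229/82.07 = 39.34 µg/L.
Set 39.34·exp(−k·t) = 17 → t = ln(39.34/17)/k = 31250 s = 8.679 h.
Distance = v·t = 0.71·31250 = 22180 m = 22.18 km.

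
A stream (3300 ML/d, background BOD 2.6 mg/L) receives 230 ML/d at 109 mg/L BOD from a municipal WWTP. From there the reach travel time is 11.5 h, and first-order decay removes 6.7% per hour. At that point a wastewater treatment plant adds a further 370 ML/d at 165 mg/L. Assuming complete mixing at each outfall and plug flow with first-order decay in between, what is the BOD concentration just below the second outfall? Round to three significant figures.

After mixing, C = (3300·2.600 + 230.0·109.0) / 3530 = 33650/3530 = 9.533 mg/L; combined flow 3530 ML/d.
6.7%/h lost → k = −ln(1 − 0.067) = 0.06935 h⁻¹.
Applying C = C₀e^(−kt): 9.533 × 0.4504 = 4.294 mg/L.
Second outfall: C = (3530·4.294 + 370.0·165.0)/3900 = 19.54 mg/L.

19.5 mg/L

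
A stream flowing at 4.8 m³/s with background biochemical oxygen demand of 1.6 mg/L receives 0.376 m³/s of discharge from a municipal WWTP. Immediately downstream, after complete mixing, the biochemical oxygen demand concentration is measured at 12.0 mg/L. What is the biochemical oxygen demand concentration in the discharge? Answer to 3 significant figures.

145 mg/L

Mass balance: 4.800·1.600 + 0.3760·Cₑ = 5.176·12.00
→ Cₑ = (5.176·12.00 − 4.800·1.600) / 0.3760 = 144.8 mg/L.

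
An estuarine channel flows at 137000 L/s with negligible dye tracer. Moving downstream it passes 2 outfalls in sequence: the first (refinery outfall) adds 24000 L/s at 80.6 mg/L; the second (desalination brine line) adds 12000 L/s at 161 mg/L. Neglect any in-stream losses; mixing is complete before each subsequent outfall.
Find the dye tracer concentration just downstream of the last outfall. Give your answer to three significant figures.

Outfall 1: combined Q = 161000 L/s; C = (137000·0 + 24000·80.60)/161000 = 12.01 mg/L.
Outfall 2: combined Q = 173000 L/s; C = (161000·12.01 + 12000·161.0)/173000 = 22.35 mg/L.

22.3 mg/L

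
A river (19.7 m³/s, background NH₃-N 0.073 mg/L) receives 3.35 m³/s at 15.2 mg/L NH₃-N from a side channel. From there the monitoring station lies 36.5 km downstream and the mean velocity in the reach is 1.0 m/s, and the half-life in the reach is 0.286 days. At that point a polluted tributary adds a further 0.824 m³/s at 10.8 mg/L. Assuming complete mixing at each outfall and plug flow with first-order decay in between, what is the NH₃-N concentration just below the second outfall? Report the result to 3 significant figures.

1.16 mg/L

Flow-weighted average: C = (19.70·0.07300 + 3.350·15.20) / 23.05 = 52.36/23.05 = 2.272 mg/L; combined flow 23.05 m³/s.
Travel time t = 36.5·1000 / 1.0 = 36500 s = 10.14 h.
Half-life 0.286 d → k = ln 2 / 0.286 = 2.424 d⁻¹.
First-order decay: C = 2.272·exp(−k·t) = 2.272·0.3592 = 0.8159 mg/L.
At the second outfall, C = (23.05·0.8159 + 0.8240·10.80) / (23.05 + 0.8240) = 1.161 mg/L.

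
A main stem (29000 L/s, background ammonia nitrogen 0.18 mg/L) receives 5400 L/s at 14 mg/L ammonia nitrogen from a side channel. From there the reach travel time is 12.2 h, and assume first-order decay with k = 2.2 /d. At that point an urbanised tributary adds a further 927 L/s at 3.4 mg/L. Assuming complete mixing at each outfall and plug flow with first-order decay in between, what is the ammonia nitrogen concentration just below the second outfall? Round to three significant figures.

Mass balance: C = (29000·0.1800 + 5400·14.00) / 34400 = 80820/34400 = 2.349 mg/L; combined flow 34400 L/s.
First-order decay: C = 2.349·exp(−k·t) = 2.349·0.3268 = 0.7678 mg/L.
At the second outfall, C = (34400·0.7678 + 927.0·3.400) / (34400 + 927.0) = 0.8369 mg/L.

0.837 mg/L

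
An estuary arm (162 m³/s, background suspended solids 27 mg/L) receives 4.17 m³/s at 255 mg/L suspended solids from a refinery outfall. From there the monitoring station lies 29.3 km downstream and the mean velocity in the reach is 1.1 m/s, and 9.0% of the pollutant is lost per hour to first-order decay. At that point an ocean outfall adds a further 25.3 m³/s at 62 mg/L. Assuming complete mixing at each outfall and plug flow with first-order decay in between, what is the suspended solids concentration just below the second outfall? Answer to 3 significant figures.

Mixed concentration C = ΣQC/ΣQ = (162.0·27.00 + 4.170·255.0) / 166.2 = 5437/166.2 = 32.72 mg/L; combined flow 166.2 m³/s.
Travel time t = 29.3·1000 / 1.1 = 26640 s = 7.399 h.
9.0%/h lost → k = −ln(1 − 0.09) = 0.09431 h⁻¹.
First-order decay: C = 32.72·exp(−k·t) = 32.72·0.4977 = 16.28 mg/L.
At the second outfall, C = (166.2·16.28 + 25.30·62.00) / (166.2 + 25.30) = 22.33 mg/L.

22.3 mg/L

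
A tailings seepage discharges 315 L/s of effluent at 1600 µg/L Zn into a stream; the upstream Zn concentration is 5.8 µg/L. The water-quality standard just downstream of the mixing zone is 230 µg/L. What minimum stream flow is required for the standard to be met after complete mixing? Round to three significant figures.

1920 L/s

Set C_mix = 230: (Q·5.800 + 315.0·1600) / (Q + 315.0) = 230
→ Q = 315.0·(1600 − 230)/(230 − 5.800) = 1925 L/s.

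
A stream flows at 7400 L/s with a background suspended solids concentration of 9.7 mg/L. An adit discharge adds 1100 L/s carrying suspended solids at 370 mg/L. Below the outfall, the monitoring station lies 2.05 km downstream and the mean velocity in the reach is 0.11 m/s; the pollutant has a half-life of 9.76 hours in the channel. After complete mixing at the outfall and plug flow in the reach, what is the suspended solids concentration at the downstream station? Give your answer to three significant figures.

Conservation of mass: C = (7400·9.700 + 1100·370.0) / 8500 = 478800/8500 = 56.33 mg/L.
Travel time t = 2.05·1000 / 0.11 = 18640 s = 5.177 h.
Half-life 9.76 h → k = ln 2 / 9.76 = 0.07102 h⁻¹ = 1.704 d⁻¹.
Decay over the reach: 56.33·exp(−kt) = 56.33·0.6924 = 39.00 mg/L.

39.0 mg/L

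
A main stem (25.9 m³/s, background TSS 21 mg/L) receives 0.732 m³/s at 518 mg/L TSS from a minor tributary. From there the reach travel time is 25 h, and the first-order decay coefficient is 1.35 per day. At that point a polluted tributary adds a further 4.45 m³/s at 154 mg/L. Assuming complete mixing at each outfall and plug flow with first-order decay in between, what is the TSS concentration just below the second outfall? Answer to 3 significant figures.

29.3 mg/L

Mass balance: C = (25.90·21.00 + 0.7320·518.0) / 26.63 = 923.1/26.63 = 34.66 mg/L; combined flow 26.63 m³/s.
Decay over the reach: 34.66·exp(−kt) = 34.66·0.2451 = 8.494 mg/L.
Second outfall: C = (26.63·8.494 + 4.450·154.0)/31.08 = 29.33 mg/L.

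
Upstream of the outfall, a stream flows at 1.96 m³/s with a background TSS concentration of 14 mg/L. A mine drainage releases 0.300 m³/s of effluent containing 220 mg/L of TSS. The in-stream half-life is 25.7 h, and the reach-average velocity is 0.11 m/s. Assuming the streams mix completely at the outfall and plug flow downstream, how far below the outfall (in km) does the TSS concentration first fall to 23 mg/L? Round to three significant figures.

8.61 km

Conservation of mass: C = (1.960·14.00 + 0.3000·220.0) / 2.260 = 93.44/2.260 = 41.35 mg/L.
Half-life 25.7 h → k = ln 2 / 25.7 = 0.02697 h⁻¹ = 0.6473 d⁻¹.
Set 41.35·exp(−k·t) = 23 → t = ln(41.35/23)/k = 78280 s = 21.74 h.
Distance = v·t = 0.11·78280 = 8611 m = 8.611 km.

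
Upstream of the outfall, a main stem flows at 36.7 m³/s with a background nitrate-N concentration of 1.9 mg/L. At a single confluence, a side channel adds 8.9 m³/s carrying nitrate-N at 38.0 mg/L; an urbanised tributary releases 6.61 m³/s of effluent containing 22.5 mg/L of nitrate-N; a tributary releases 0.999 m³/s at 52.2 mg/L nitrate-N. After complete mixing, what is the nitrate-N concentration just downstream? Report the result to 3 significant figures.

11.4 mg/L

Mass balance: C = (36.70·1.900 + 8.900·38.00 + 6.610·22.50 + 0.9990·52.20) / 53.21 = 608.8/53.21 = 11.44 mg/L.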